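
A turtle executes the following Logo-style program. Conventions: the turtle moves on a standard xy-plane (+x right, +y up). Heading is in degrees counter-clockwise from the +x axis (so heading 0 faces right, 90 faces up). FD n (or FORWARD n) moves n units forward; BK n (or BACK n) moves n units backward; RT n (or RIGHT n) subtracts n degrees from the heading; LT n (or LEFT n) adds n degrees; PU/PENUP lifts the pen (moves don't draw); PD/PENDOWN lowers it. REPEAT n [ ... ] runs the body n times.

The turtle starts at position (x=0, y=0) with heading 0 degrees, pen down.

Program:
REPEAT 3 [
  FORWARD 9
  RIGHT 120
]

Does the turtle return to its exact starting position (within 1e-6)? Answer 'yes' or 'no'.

Answer: yes

Derivation:
Executing turtle program step by step:
Start: pos=(0,0), heading=0, pen down
REPEAT 3 [
  -- iteration 1/3 --
  FD 9: (0,0) -> (9,0) [heading=0, draw]
  RT 120: heading 0 -> 240
  -- iteration 2/3 --
  FD 9: (9,0) -> (4.5,-7.794) [heading=240, draw]
  RT 120: heading 240 -> 120
  -- iteration 3/3 --
  FD 9: (4.5,-7.794) -> (0,0) [heading=120, draw]
  RT 120: heading 120 -> 0
]
Final: pos=(0,0), heading=0, 3 segment(s) drawn

Start position: (0, 0)
Final position: (0, 0)
Distance = 0; < 1e-6 -> CLOSED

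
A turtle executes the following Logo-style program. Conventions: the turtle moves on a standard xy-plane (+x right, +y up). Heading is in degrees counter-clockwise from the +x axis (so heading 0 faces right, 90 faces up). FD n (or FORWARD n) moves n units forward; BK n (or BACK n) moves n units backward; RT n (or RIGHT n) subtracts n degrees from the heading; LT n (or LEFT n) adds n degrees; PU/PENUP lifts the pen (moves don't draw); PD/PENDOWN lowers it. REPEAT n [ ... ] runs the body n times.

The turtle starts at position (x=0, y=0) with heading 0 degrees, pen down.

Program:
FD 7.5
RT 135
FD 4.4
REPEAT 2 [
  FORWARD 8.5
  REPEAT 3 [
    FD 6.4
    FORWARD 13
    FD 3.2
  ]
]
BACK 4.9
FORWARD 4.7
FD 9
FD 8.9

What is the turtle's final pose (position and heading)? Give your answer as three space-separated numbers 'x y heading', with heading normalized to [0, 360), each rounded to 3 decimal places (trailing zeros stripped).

Answer: -116.032 -123.532 225

Derivation:
Executing turtle program step by step:
Start: pos=(0,0), heading=0, pen down
FD 7.5: (0,0) -> (7.5,0) [heading=0, draw]
RT 135: heading 0 -> 225
FD 4.4: (7.5,0) -> (4.389,-3.111) [heading=225, draw]
REPEAT 2 [
  -- iteration 1/2 --
  FD 8.5: (4.389,-3.111) -> (-1.622,-9.122) [heading=225, draw]
  REPEAT 3 [
    -- iteration 1/3 --
    FD 6.4: (-1.622,-9.122) -> (-6.147,-13.647) [heading=225, draw]
    FD 13: (-6.147,-13.647) -> (-15.34,-22.84) [heading=225, draw]
    FD 3.2: (-15.34,-22.84) -> (-17.602,-25.102) [heading=225, draw]
    -- iteration 2/3 --
    FD 6.4: (-17.602,-25.102) -> (-22.128,-29.628) [heading=225, draw]
    FD 13: (-22.128,-29.628) -> (-31.32,-38.82) [heading=225, draw]
    FD 3.2: (-31.32,-38.82) -> (-33.583,-41.083) [heading=225, draw]
    -- iteration 3/3 --
    FD 6.4: (-33.583,-41.083) -> (-38.108,-45.608) [heading=225, draw]
    FD 13: (-38.108,-45.608) -> (-47.301,-54.801) [heading=225, draw]
    FD 3.2: (-47.301,-54.801) -> (-49.564,-57.064) [heading=225, draw]
  ]
  -- iteration 2/2 --
  FD 8.5: (-49.564,-57.064) -> (-55.574,-63.074) [heading=225, draw]
  REPEAT 3 [
    -- iteration 1/3 --
    FD 6.4: (-55.574,-63.074) -> (-60.099,-67.599) [heading=225, draw]
    FD 13: (-60.099,-67.599) -> (-69.292,-76.792) [heading=225, draw]
    FD 3.2: (-69.292,-76.792) -> (-71.555,-79.055) [heading=225, draw]
    -- iteration 2/3 --
    FD 6.4: (-71.555,-79.055) -> (-76.08,-83.58) [heading=225, draw]
    FD 13: (-76.08,-83.58) -> (-85.272,-92.772) [heading=225, draw]
    FD 3.2: (-85.272,-92.772) -> (-87.535,-95.035) [heading=225, draw]
    -- iteration 3/3 --
    FD 6.4: (-87.535,-95.035) -> (-92.061,-99.561) [heading=225, draw]
    FD 13: (-92.061,-99.561) -> (-101.253,-108.753) [heading=225, draw]
    FD 3.2: (-101.253,-108.753) -> (-103.516,-111.016) [heading=225, draw]
  ]
]
BK 4.9: (-103.516,-111.016) -> (-100.051,-107.551) [heading=225, draw]
FD 4.7: (-100.051,-107.551) -> (-103.374,-110.874) [heading=225, draw]
FD 9: (-103.374,-110.874) -> (-109.738,-117.238) [heading=225, draw]
FD 8.9: (-109.738,-117.238) -> (-116.032,-123.532) [heading=225, draw]
Final: pos=(-116.032,-123.532), heading=225, 26 segment(s) drawn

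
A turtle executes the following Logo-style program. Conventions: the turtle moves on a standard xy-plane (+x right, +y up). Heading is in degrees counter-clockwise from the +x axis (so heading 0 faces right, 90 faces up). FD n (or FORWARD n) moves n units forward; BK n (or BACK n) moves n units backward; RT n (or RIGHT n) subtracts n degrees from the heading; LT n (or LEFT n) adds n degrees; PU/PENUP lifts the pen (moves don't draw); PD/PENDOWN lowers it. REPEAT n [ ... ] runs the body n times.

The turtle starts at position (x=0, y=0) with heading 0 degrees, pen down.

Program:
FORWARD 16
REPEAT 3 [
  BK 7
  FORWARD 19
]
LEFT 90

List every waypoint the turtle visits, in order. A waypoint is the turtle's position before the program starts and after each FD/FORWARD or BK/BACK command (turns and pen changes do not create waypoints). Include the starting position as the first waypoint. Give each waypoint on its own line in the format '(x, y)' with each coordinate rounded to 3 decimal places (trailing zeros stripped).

Executing turtle program step by step:
Start: pos=(0,0), heading=0, pen down
FD 16: (0,0) -> (16,0) [heading=0, draw]
REPEAT 3 [
  -- iteration 1/3 --
  BK 7: (16,0) -> (9,0) [heading=0, draw]
  FD 19: (9,0) -> (28,0) [heading=0, draw]
  -- iteration 2/3 --
  BK 7: (28,0) -> (21,0) [heading=0, draw]
  FD 19: (21,0) -> (40,0) [heading=0, draw]
  -- iteration 3/3 --
  BK 7: (40,0) -> (33,0) [heading=0, draw]
  FD 19: (33,0) -> (52,0) [heading=0, draw]
]
LT 90: heading 0 -> 90
Final: pos=(52,0), heading=90, 7 segment(s) drawn
Waypoints (8 total):
(0, 0)
(16, 0)
(9, 0)
(28, 0)
(21, 0)
(40, 0)
(33, 0)
(52, 0)

Answer: (0, 0)
(16, 0)
(9, 0)
(28, 0)
(21, 0)
(40, 0)
(33, 0)
(52, 0)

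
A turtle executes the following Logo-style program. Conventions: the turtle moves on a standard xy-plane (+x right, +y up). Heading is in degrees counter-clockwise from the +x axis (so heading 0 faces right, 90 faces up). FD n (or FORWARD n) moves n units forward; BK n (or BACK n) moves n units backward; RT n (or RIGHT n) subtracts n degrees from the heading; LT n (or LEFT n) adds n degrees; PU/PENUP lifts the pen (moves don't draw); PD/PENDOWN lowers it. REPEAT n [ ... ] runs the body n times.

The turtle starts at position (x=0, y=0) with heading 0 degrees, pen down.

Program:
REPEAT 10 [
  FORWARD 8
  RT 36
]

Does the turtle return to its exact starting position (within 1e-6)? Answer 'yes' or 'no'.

Answer: yes

Derivation:
Executing turtle program step by step:
Start: pos=(0,0), heading=0, pen down
REPEAT 10 [
  -- iteration 1/10 --
  FD 8: (0,0) -> (8,0) [heading=0, draw]
  RT 36: heading 0 -> 324
  -- iteration 2/10 --
  FD 8: (8,0) -> (14.472,-4.702) [heading=324, draw]
  RT 36: heading 324 -> 288
  -- iteration 3/10 --
  FD 8: (14.472,-4.702) -> (16.944,-12.311) [heading=288, draw]
  RT 36: heading 288 -> 252
  -- iteration 4/10 --
  FD 8: (16.944,-12.311) -> (14.472,-19.919) [heading=252, draw]
  RT 36: heading 252 -> 216
  -- iteration 5/10 --
  FD 8: (14.472,-19.919) -> (8,-24.621) [heading=216, draw]
  RT 36: heading 216 -> 180
  -- iteration 6/10 --
  FD 8: (8,-24.621) -> (0,-24.621) [heading=180, draw]
  RT 36: heading 180 -> 144
  -- iteration 7/10 --
  FD 8: (0,-24.621) -> (-6.472,-19.919) [heading=144, draw]
  RT 36: heading 144 -> 108
  -- iteration 8/10 --
  FD 8: (-6.472,-19.919) -> (-8.944,-12.311) [heading=108, draw]
  RT 36: heading 108 -> 72
  -- iteration 9/10 --
  FD 8: (-8.944,-12.311) -> (-6.472,-4.702) [heading=72, draw]
  RT 36: heading 72 -> 36
  -- iteration 10/10 --
  FD 8: (-6.472,-4.702) -> (0,0) [heading=36, draw]
  RT 36: heading 36 -> 0
]
Final: pos=(0,0), heading=0, 10 segment(s) drawn

Start position: (0, 0)
Final position: (0, 0)
Distance = 0; < 1e-6 -> CLOSED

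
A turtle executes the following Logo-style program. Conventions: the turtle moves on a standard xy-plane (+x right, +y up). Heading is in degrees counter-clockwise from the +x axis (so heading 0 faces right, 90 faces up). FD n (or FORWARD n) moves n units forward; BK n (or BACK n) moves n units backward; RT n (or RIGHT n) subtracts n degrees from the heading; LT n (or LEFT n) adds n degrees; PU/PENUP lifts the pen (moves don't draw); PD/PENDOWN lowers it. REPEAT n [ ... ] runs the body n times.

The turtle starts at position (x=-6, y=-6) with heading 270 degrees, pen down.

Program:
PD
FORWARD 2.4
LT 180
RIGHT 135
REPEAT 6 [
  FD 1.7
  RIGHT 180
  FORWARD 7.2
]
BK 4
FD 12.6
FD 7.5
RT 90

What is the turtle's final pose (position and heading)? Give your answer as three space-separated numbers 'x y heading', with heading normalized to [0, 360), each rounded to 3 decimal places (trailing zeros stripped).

Executing turtle program step by step:
Start: pos=(-6,-6), heading=270, pen down
PD: pen down
FD 2.4: (-6,-6) -> (-6,-8.4) [heading=270, draw]
LT 180: heading 270 -> 90
RT 135: heading 90 -> 315
REPEAT 6 [
  -- iteration 1/6 --
  FD 1.7: (-6,-8.4) -> (-4.798,-9.602) [heading=315, draw]
  RT 180: heading 315 -> 135
  FD 7.2: (-4.798,-9.602) -> (-9.889,-4.511) [heading=135, draw]
  -- iteration 2/6 --
  FD 1.7: (-9.889,-4.511) -> (-11.091,-3.309) [heading=135, draw]
  RT 180: heading 135 -> 315
  FD 7.2: (-11.091,-3.309) -> (-6,-8.4) [heading=315, draw]
  -- iteration 3/6 --
  FD 1.7: (-6,-8.4) -> (-4.798,-9.602) [heading=315, draw]
  RT 180: heading 315 -> 135
  FD 7.2: (-4.798,-9.602) -> (-9.889,-4.511) [heading=135, draw]
  -- iteration 4/6 --
  FD 1.7: (-9.889,-4.511) -> (-11.091,-3.309) [heading=135, draw]
  RT 180: heading 135 -> 315
  FD 7.2: (-11.091,-3.309) -> (-6,-8.4) [heading=315, draw]
  -- iteration 5/6 --
  FD 1.7: (-6,-8.4) -> (-4.798,-9.602) [heading=315, draw]
  RT 180: heading 315 -> 135
  FD 7.2: (-4.798,-9.602) -> (-9.889,-4.511) [heading=135, draw]
  -- iteration 6/6 --
  FD 1.7: (-9.889,-4.511) -> (-11.091,-3.309) [heading=135, draw]
  RT 180: heading 135 -> 315
  FD 7.2: (-11.091,-3.309) -> (-6,-8.4) [heading=315, draw]
]
BK 4: (-6,-8.4) -> (-8.828,-5.572) [heading=315, draw]
FD 12.6: (-8.828,-5.572) -> (0.081,-14.481) [heading=315, draw]
FD 7.5: (0.081,-14.481) -> (5.384,-19.784) [heading=315, draw]
RT 90: heading 315 -> 225
Final: pos=(5.384,-19.784), heading=225, 16 segment(s) drawn

Answer: 5.384 -19.784 225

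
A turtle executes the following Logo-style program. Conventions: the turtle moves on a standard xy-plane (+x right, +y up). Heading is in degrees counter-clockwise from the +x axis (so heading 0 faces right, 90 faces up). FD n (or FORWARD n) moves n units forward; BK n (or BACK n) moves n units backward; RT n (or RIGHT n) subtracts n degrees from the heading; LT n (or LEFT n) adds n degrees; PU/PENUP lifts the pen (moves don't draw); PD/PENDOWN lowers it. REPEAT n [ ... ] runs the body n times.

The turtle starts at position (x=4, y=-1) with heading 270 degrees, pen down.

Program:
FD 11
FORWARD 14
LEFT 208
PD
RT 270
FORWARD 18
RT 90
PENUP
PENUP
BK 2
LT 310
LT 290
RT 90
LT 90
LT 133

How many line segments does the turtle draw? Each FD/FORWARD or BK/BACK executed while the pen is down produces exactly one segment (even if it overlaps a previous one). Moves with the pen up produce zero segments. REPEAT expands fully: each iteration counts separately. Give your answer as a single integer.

Answer: 3

Derivation:
Executing turtle program step by step:
Start: pos=(4,-1), heading=270, pen down
FD 11: (4,-1) -> (4,-12) [heading=270, draw]
FD 14: (4,-12) -> (4,-26) [heading=270, draw]
LT 208: heading 270 -> 118
PD: pen down
RT 270: heading 118 -> 208
FD 18: (4,-26) -> (-11.893,-34.45) [heading=208, draw]
RT 90: heading 208 -> 118
PU: pen up
PU: pen up
BK 2: (-11.893,-34.45) -> (-10.954,-36.216) [heading=118, move]
LT 310: heading 118 -> 68
LT 290: heading 68 -> 358
RT 90: heading 358 -> 268
LT 90: heading 268 -> 358
LT 133: heading 358 -> 131
Final: pos=(-10.954,-36.216), heading=131, 3 segment(s) drawn
Segments drawn: 3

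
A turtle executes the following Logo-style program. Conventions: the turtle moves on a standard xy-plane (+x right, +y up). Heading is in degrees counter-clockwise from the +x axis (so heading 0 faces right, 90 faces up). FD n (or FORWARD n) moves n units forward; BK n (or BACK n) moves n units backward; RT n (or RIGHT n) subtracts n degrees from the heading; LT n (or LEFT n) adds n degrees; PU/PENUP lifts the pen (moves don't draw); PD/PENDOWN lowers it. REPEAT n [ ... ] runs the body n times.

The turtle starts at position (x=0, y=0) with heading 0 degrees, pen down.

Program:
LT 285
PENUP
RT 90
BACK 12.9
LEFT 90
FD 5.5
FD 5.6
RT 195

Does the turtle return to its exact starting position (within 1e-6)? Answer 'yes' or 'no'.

Executing turtle program step by step:
Start: pos=(0,0), heading=0, pen down
LT 285: heading 0 -> 285
PU: pen up
RT 90: heading 285 -> 195
BK 12.9: (0,0) -> (12.46,3.339) [heading=195, move]
LT 90: heading 195 -> 285
FD 5.5: (12.46,3.339) -> (13.884,-1.974) [heading=285, move]
FD 5.6: (13.884,-1.974) -> (15.333,-7.383) [heading=285, move]
RT 195: heading 285 -> 90
Final: pos=(15.333,-7.383), heading=90, 0 segment(s) drawn

Start position: (0, 0)
Final position: (15.333, -7.383)
Distance = 17.018; >= 1e-6 -> NOT closed

Answer: no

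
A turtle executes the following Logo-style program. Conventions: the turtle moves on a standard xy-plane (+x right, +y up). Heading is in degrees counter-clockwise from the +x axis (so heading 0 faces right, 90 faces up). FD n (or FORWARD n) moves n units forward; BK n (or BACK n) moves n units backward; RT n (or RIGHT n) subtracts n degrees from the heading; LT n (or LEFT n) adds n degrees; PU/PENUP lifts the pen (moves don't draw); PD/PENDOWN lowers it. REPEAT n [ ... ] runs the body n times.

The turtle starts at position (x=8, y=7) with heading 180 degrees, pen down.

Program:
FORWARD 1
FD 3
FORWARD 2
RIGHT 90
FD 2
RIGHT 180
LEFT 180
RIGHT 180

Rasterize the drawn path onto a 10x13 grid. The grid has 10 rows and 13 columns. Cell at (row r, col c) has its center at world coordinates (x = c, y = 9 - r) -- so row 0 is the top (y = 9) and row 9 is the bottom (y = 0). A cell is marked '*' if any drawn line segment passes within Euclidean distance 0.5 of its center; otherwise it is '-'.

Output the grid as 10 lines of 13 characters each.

Segment 0: (8,7) -> (7,7)
Segment 1: (7,7) -> (4,7)
Segment 2: (4,7) -> (2,7)
Segment 3: (2,7) -> (2,9)

Answer: --*----------
--*----------
--*******----
-------------
-------------
-------------
-------------
-------------
-------------
-------------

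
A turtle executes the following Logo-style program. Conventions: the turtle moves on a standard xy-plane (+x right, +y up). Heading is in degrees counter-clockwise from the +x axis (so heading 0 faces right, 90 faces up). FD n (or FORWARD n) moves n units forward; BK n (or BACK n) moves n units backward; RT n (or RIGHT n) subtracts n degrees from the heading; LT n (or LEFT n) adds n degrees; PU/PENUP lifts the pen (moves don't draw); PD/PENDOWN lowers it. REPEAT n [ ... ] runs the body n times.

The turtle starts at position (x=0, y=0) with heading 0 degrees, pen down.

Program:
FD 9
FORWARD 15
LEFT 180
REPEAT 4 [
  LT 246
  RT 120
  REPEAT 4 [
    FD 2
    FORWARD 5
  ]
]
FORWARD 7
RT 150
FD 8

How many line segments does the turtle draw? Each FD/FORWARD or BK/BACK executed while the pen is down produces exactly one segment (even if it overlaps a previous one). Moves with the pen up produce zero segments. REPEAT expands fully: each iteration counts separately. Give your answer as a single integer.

Executing turtle program step by step:
Start: pos=(0,0), heading=0, pen down
FD 9: (0,0) -> (9,0) [heading=0, draw]
FD 15: (9,0) -> (24,0) [heading=0, draw]
LT 180: heading 0 -> 180
REPEAT 4 [
  -- iteration 1/4 --
  LT 246: heading 180 -> 66
  RT 120: heading 66 -> 306
  REPEAT 4 [
    -- iteration 1/4 --
    FD 2: (24,0) -> (25.176,-1.618) [heading=306, draw]
    FD 5: (25.176,-1.618) -> (28.114,-5.663) [heading=306, draw]
    -- iteration 2/4 --
    FD 2: (28.114,-5.663) -> (29.29,-7.281) [heading=306, draw]
    FD 5: (29.29,-7.281) -> (32.229,-11.326) [heading=306, draw]
    -- iteration 3/4 --
    FD 2: (32.229,-11.326) -> (33.405,-12.944) [heading=306, draw]
    FD 5: (33.405,-12.944) -> (36.343,-16.989) [heading=306, draw]
    -- iteration 4/4 --
    FD 2: (36.343,-16.989) -> (37.519,-18.607) [heading=306, draw]
    FD 5: (37.519,-18.607) -> (40.458,-22.652) [heading=306, draw]
  ]
  -- iteration 2/4 --
  LT 246: heading 306 -> 192
  RT 120: heading 192 -> 72
  REPEAT 4 [
    -- iteration 1/4 --
    FD 2: (40.458,-22.652) -> (41.076,-20.75) [heading=72, draw]
    FD 5: (41.076,-20.75) -> (42.621,-15.995) [heading=72, draw]
    -- iteration 2/4 --
    FD 2: (42.621,-15.995) -> (43.239,-14.093) [heading=72, draw]
    FD 5: (43.239,-14.093) -> (44.784,-9.338) [heading=72, draw]
    -- iteration 3/4 --
    FD 2: (44.784,-9.338) -> (45.402,-7.436) [heading=72, draw]
    FD 5: (45.402,-7.436) -> (46.947,-2.68) [heading=72, draw]
    -- iteration 4/4 --
    FD 2: (46.947,-2.68) -> (47.565,-0.778) [heading=72, draw]
    FD 5: (47.565,-0.778) -> (49.11,3.977) [heading=72, draw]
  ]
  -- iteration 3/4 --
  LT 246: heading 72 -> 318
  RT 120: heading 318 -> 198
  REPEAT 4 [
    -- iteration 1/4 --
    FD 2: (49.11,3.977) -> (47.208,3.359) [heading=198, draw]
    FD 5: (47.208,3.359) -> (42.453,1.814) [heading=198, draw]
    -- iteration 2/4 --
    FD 2: (42.453,1.814) -> (40.551,1.196) [heading=198, draw]
    FD 5: (40.551,1.196) -> (35.796,-0.349) [heading=198, draw]
    -- iteration 3/4 --
    FD 2: (35.796,-0.349) -> (33.894,-0.967) [heading=198, draw]
    FD 5: (33.894,-0.967) -> (29.138,-2.512) [heading=198, draw]
    -- iteration 4/4 --
    FD 2: (29.138,-2.512) -> (27.236,-3.13) [heading=198, draw]
    FD 5: (27.236,-3.13) -> (22.481,-4.675) [heading=198, draw]
  ]
  -- iteration 4/4 --
  LT 246: heading 198 -> 84
  RT 120: heading 84 -> 324
  REPEAT 4 [
    -- iteration 1/4 --
    FD 2: (22.481,-4.675) -> (24.099,-5.851) [heading=324, draw]
    FD 5: (24.099,-5.851) -> (28.144,-8.79) [heading=324, draw]
    -- iteration 2/4 --
    FD 2: (28.144,-8.79) -> (29.762,-9.965) [heading=324, draw]
    FD 5: (29.762,-9.965) -> (33.807,-12.904) [heading=324, draw]
    -- iteration 3/4 --
    FD 2: (33.807,-12.904) -> (35.425,-14.08) [heading=324, draw]
    FD 5: (35.425,-14.08) -> (39.47,-17.019) [heading=324, draw]
    -- iteration 4/4 --
    FD 2: (39.47,-17.019) -> (41.088,-18.194) [heading=324, draw]
    FD 5: (41.088,-18.194) -> (45.133,-21.133) [heading=324, draw]
  ]
]
FD 7: (45.133,-21.133) -> (50.796,-25.248) [heading=324, draw]
RT 150: heading 324 -> 174
FD 8: (50.796,-25.248) -> (42.84,-24.412) [heading=174, draw]
Final: pos=(42.84,-24.412), heading=174, 36 segment(s) drawn
Segments drawn: 36

Answer: 36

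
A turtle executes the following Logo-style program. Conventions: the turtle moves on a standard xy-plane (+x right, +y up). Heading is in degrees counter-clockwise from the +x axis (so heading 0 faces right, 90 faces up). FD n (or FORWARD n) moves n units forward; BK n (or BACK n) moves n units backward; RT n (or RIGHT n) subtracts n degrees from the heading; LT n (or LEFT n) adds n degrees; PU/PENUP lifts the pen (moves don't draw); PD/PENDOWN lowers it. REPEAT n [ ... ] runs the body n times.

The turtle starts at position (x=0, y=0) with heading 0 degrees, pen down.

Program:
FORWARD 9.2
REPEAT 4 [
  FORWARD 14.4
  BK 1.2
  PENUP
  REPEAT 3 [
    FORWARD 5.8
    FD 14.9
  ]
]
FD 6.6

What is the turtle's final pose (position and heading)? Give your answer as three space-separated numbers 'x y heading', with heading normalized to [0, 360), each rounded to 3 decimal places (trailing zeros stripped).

Answer: 317 0 0

Derivation:
Executing turtle program step by step:
Start: pos=(0,0), heading=0, pen down
FD 9.2: (0,0) -> (9.2,0) [heading=0, draw]
REPEAT 4 [
  -- iteration 1/4 --
  FD 14.4: (9.2,0) -> (23.6,0) [heading=0, draw]
  BK 1.2: (23.6,0) -> (22.4,0) [heading=0, draw]
  PU: pen up
  REPEAT 3 [
    -- iteration 1/3 --
    FD 5.8: (22.4,0) -> (28.2,0) [heading=0, move]
    FD 14.9: (28.2,0) -> (43.1,0) [heading=0, move]
    -- iteration 2/3 --
    FD 5.8: (43.1,0) -> (48.9,0) [heading=0, move]
    FD 14.9: (48.9,0) -> (63.8,0) [heading=0, move]
    -- iteration 3/3 --
    FD 5.8: (63.8,0) -> (69.6,0) [heading=0, move]
    FD 14.9: (69.6,0) -> (84.5,0) [heading=0, move]
  ]
  -- iteration 2/4 --
  FD 14.4: (84.5,0) -> (98.9,0) [heading=0, move]
  BK 1.2: (98.9,0) -> (97.7,0) [heading=0, move]
  PU: pen up
  REPEAT 3 [
    -- iteration 1/3 --
    FD 5.8: (97.7,0) -> (103.5,0) [heading=0, move]
    FD 14.9: (103.5,0) -> (118.4,0) [heading=0, move]
    -- iteration 2/3 --
    FD 5.8: (118.4,0) -> (124.2,0) [heading=0, move]
    FD 14.9: (124.2,0) -> (139.1,0) [heading=0, move]
    -- iteration 3/3 --
    FD 5.8: (139.1,0) -> (144.9,0) [heading=0, move]
    FD 14.9: (144.9,0) -> (159.8,0) [heading=0, move]
  ]
  -- iteration 3/4 --
  FD 14.4: (159.8,0) -> (174.2,0) [heading=0, move]
  BK 1.2: (174.2,0) -> (173,0) [heading=0, move]
  PU: pen up
  REPEAT 3 [
    -- iteration 1/3 --
    FD 5.8: (173,0) -> (178.8,0) [heading=0, move]
    FD 14.9: (178.8,0) -> (193.7,0) [heading=0, move]
    -- iteration 2/3 --
    FD 5.8: (193.7,0) -> (199.5,0) [heading=0, move]
    FD 14.9: (199.5,0) -> (214.4,0) [heading=0, move]
    -- iteration 3/3 --
    FD 5.8: (214.4,0) -> (220.2,0) [heading=0, move]
    FD 14.9: (220.2,0) -> (235.1,0) [heading=0, move]
  ]
  -- iteration 4/4 --
  FD 14.4: (235.1,0) -> (249.5,0) [heading=0, move]
  BK 1.2: (249.5,0) -> (248.3,0) [heading=0, move]
  PU: pen up
  REPEAT 3 [
    -- iteration 1/3 --
    FD 5.8: (248.3,0) -> (254.1,0) [heading=0, move]
    FD 14.9: (254.1,0) -> (269,0) [heading=0, move]
    -- iteration 2/3 --
    FD 5.8: (269,0) -> (274.8,0) [heading=0, move]
    FD 14.9: (274.8,0) -> (289.7,0) [heading=0, move]
    -- iteration 3/3 --
    FD 5.8: (289.7,0) -> (295.5,0) [heading=0, move]
    FD 14.9: (295.5,0) -> (310.4,0) [heading=0, move]
  ]
]
FD 6.6: (310.4,0) -> (317,0) [heading=0, move]
Final: pos=(317,0), heading=0, 3 segment(s) drawn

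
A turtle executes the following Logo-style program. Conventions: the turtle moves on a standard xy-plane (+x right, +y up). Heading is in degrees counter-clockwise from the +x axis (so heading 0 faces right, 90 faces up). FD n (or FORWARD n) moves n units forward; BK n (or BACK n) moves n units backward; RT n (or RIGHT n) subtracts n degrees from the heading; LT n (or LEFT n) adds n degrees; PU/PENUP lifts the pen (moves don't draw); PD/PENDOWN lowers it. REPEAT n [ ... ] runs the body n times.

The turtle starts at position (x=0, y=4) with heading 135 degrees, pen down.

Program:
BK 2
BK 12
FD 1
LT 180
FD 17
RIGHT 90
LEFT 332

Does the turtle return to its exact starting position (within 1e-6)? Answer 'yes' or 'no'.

Executing turtle program step by step:
Start: pos=(0,4), heading=135, pen down
BK 2: (0,4) -> (1.414,2.586) [heading=135, draw]
BK 12: (1.414,2.586) -> (9.899,-5.899) [heading=135, draw]
FD 1: (9.899,-5.899) -> (9.192,-5.192) [heading=135, draw]
LT 180: heading 135 -> 315
FD 17: (9.192,-5.192) -> (21.213,-17.213) [heading=315, draw]
RT 90: heading 315 -> 225
LT 332: heading 225 -> 197
Final: pos=(21.213,-17.213), heading=197, 4 segment(s) drawn

Start position: (0, 4)
Final position: (21.213, -17.213)
Distance = 30; >= 1e-6 -> NOT closed

Answer: no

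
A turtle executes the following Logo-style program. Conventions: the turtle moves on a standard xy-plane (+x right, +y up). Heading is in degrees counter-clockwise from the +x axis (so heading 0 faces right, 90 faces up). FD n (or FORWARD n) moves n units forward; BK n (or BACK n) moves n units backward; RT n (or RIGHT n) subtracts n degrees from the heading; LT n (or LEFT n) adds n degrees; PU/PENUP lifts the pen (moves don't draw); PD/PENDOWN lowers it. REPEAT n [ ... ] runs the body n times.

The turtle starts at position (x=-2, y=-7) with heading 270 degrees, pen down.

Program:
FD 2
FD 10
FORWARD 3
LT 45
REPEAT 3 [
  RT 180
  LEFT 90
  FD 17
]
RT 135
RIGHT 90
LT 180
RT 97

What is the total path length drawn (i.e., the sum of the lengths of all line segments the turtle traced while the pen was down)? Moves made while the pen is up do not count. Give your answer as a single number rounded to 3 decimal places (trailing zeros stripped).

Executing turtle program step by step:
Start: pos=(-2,-7), heading=270, pen down
FD 2: (-2,-7) -> (-2,-9) [heading=270, draw]
FD 10: (-2,-9) -> (-2,-19) [heading=270, draw]
FD 3: (-2,-19) -> (-2,-22) [heading=270, draw]
LT 45: heading 270 -> 315
REPEAT 3 [
  -- iteration 1/3 --
  RT 180: heading 315 -> 135
  LT 90: heading 135 -> 225
  FD 17: (-2,-22) -> (-14.021,-34.021) [heading=225, draw]
  -- iteration 2/3 --
  RT 180: heading 225 -> 45
  LT 90: heading 45 -> 135
  FD 17: (-14.021,-34.021) -> (-26.042,-22) [heading=135, draw]
  -- iteration 3/3 --
  RT 180: heading 135 -> 315
  LT 90: heading 315 -> 45
  FD 17: (-26.042,-22) -> (-14.021,-9.979) [heading=45, draw]
]
RT 135: heading 45 -> 270
RT 90: heading 270 -> 180
LT 180: heading 180 -> 0
RT 97: heading 0 -> 263
Final: pos=(-14.021,-9.979), heading=263, 6 segment(s) drawn

Segment lengths:
  seg 1: (-2,-7) -> (-2,-9), length = 2
  seg 2: (-2,-9) -> (-2,-19), length = 10
  seg 3: (-2,-19) -> (-2,-22), length = 3
  seg 4: (-2,-22) -> (-14.021,-34.021), length = 17
  seg 5: (-14.021,-34.021) -> (-26.042,-22), length = 17
  seg 6: (-26.042,-22) -> (-14.021,-9.979), length = 17
Total = 66

Answer: 66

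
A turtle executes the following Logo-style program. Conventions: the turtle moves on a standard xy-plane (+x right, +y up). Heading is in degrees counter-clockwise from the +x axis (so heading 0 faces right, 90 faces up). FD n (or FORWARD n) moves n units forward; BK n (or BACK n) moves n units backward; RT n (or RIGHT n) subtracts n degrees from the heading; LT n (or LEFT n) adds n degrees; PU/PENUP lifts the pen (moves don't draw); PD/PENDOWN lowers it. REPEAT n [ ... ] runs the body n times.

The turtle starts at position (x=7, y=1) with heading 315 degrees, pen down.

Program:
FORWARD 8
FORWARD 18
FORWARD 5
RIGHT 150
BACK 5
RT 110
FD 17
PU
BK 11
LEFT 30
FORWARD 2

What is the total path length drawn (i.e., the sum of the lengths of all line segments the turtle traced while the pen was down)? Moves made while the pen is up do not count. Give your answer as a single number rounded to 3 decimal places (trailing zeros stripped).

Executing turtle program step by step:
Start: pos=(7,1), heading=315, pen down
FD 8: (7,1) -> (12.657,-4.657) [heading=315, draw]
FD 18: (12.657,-4.657) -> (25.385,-17.385) [heading=315, draw]
FD 5: (25.385,-17.385) -> (28.92,-20.92) [heading=315, draw]
RT 150: heading 315 -> 165
BK 5: (28.92,-20.92) -> (33.75,-22.214) [heading=165, draw]
RT 110: heading 165 -> 55
FD 17: (33.75,-22.214) -> (43.501,-8.289) [heading=55, draw]
PU: pen up
BK 11: (43.501,-8.289) -> (37.191,-17.299) [heading=55, move]
LT 30: heading 55 -> 85
FD 2: (37.191,-17.299) -> (37.366,-15.307) [heading=85, move]
Final: pos=(37.366,-15.307), heading=85, 5 segment(s) drawn

Segment lengths:
  seg 1: (7,1) -> (12.657,-4.657), length = 8
  seg 2: (12.657,-4.657) -> (25.385,-17.385), length = 18
  seg 3: (25.385,-17.385) -> (28.92,-20.92), length = 5
  seg 4: (28.92,-20.92) -> (33.75,-22.214), length = 5
  seg 5: (33.75,-22.214) -> (43.501,-8.289), length = 17
Total = 53

Answer: 53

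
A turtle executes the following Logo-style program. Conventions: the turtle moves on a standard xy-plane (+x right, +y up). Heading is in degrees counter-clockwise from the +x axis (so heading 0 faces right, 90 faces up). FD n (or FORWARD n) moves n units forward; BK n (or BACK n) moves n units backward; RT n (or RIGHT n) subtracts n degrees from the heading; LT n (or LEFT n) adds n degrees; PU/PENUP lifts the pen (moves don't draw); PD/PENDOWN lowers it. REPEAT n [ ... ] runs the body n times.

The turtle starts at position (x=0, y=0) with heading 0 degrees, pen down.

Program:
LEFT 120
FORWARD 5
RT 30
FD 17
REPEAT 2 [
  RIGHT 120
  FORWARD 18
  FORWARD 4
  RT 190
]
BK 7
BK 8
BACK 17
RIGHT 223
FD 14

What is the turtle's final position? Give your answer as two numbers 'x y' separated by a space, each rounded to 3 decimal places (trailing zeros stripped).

Executing turtle program step by step:
Start: pos=(0,0), heading=0, pen down
LT 120: heading 0 -> 120
FD 5: (0,0) -> (-2.5,4.33) [heading=120, draw]
RT 30: heading 120 -> 90
FD 17: (-2.5,4.33) -> (-2.5,21.33) [heading=90, draw]
REPEAT 2 [
  -- iteration 1/2 --
  RT 120: heading 90 -> 330
  FD 18: (-2.5,21.33) -> (13.088,12.33) [heading=330, draw]
  FD 4: (13.088,12.33) -> (16.553,10.33) [heading=330, draw]
  RT 190: heading 330 -> 140
  -- iteration 2/2 --
  RT 120: heading 140 -> 20
  FD 18: (16.553,10.33) -> (33.467,16.486) [heading=20, draw]
  FD 4: (33.467,16.486) -> (37.226,17.855) [heading=20, draw]
  RT 190: heading 20 -> 190
]
BK 7: (37.226,17.855) -> (44.119,19.07) [heading=190, draw]
BK 8: (44.119,19.07) -> (51.998,20.459) [heading=190, draw]
BK 17: (51.998,20.459) -> (68.74,23.411) [heading=190, draw]
RT 223: heading 190 -> 327
FD 14: (68.74,23.411) -> (80.481,15.786) [heading=327, draw]
Final: pos=(80.481,15.786), heading=327, 10 segment(s) drawn

Answer: 80.481 15.786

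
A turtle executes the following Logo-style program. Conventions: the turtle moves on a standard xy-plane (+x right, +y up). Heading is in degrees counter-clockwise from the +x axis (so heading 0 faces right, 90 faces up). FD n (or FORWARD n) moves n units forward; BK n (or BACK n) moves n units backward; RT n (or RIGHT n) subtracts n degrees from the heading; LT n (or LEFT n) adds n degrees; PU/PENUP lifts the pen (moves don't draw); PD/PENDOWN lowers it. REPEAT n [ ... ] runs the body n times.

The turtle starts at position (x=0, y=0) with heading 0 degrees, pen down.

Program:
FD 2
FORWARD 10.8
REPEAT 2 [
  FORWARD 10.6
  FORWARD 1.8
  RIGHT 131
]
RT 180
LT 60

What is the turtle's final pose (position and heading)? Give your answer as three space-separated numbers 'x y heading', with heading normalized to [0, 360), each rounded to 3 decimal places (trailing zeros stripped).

Answer: 17.065 -9.358 338

Derivation:
Executing turtle program step by step:
Start: pos=(0,0), heading=0, pen down
FD 2: (0,0) -> (2,0) [heading=0, draw]
FD 10.8: (2,0) -> (12.8,0) [heading=0, draw]
REPEAT 2 [
  -- iteration 1/2 --
  FD 10.6: (12.8,0) -> (23.4,0) [heading=0, draw]
  FD 1.8: (23.4,0) -> (25.2,0) [heading=0, draw]
  RT 131: heading 0 -> 229
  -- iteration 2/2 --
  FD 10.6: (25.2,0) -> (18.246,-8) [heading=229, draw]
  FD 1.8: (18.246,-8) -> (17.065,-9.358) [heading=229, draw]
  RT 131: heading 229 -> 98
]
RT 180: heading 98 -> 278
LT 60: heading 278 -> 338
Final: pos=(17.065,-9.358), heading=338, 6 segment(s) drawn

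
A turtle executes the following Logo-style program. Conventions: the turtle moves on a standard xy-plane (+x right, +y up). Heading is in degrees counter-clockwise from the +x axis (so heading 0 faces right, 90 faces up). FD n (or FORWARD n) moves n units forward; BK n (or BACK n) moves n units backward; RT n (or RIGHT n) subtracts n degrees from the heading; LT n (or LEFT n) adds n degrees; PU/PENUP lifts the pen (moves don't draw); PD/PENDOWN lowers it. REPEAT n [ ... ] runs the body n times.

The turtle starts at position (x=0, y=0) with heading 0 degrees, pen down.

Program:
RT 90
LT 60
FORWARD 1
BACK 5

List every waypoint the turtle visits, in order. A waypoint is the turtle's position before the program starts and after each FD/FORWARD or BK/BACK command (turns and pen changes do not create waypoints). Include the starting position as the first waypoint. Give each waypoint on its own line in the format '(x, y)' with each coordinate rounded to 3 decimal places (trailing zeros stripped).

Executing turtle program step by step:
Start: pos=(0,0), heading=0, pen down
RT 90: heading 0 -> 270
LT 60: heading 270 -> 330
FD 1: (0,0) -> (0.866,-0.5) [heading=330, draw]
BK 5: (0.866,-0.5) -> (-3.464,2) [heading=330, draw]
Final: pos=(-3.464,2), heading=330, 2 segment(s) drawn
Waypoints (3 total):
(0, 0)
(0.866, -0.5)
(-3.464, 2)

Answer: (0, 0)
(0.866, -0.5)
(-3.464, 2)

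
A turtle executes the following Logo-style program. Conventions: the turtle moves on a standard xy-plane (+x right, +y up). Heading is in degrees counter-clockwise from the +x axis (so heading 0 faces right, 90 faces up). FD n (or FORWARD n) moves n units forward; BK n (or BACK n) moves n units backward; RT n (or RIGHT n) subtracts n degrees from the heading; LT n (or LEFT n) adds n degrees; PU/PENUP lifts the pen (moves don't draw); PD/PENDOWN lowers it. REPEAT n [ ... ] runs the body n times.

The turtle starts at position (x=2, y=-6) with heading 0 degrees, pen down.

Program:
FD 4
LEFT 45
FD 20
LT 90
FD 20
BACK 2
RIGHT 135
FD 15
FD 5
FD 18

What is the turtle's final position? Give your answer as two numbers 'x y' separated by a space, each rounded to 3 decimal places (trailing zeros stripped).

Executing turtle program step by step:
Start: pos=(2,-6), heading=0, pen down
FD 4: (2,-6) -> (6,-6) [heading=0, draw]
LT 45: heading 0 -> 45
FD 20: (6,-6) -> (20.142,8.142) [heading=45, draw]
LT 90: heading 45 -> 135
FD 20: (20.142,8.142) -> (6,22.284) [heading=135, draw]
BK 2: (6,22.284) -> (7.414,20.87) [heading=135, draw]
RT 135: heading 135 -> 0
FD 15: (7.414,20.87) -> (22.414,20.87) [heading=0, draw]
FD 5: (22.414,20.87) -> (27.414,20.87) [heading=0, draw]
FD 18: (27.414,20.87) -> (45.414,20.87) [heading=0, draw]
Final: pos=(45.414,20.87), heading=0, 7 segment(s) drawn

Answer: 45.414 20.87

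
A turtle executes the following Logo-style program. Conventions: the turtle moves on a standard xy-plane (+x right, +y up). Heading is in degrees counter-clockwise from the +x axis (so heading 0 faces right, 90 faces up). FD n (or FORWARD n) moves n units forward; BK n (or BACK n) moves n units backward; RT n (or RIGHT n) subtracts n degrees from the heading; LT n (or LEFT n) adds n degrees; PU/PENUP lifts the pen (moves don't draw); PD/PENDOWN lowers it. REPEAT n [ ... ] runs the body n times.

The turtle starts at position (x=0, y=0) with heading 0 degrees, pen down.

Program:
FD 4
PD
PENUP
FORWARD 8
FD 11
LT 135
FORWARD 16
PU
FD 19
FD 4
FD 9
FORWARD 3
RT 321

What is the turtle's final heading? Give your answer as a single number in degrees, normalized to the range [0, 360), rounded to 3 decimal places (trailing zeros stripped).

Executing turtle program step by step:
Start: pos=(0,0), heading=0, pen down
FD 4: (0,0) -> (4,0) [heading=0, draw]
PD: pen down
PU: pen up
FD 8: (4,0) -> (12,0) [heading=0, move]
FD 11: (12,0) -> (23,0) [heading=0, move]
LT 135: heading 0 -> 135
FD 16: (23,0) -> (11.686,11.314) [heading=135, move]
PU: pen up
FD 19: (11.686,11.314) -> (-1.749,24.749) [heading=135, move]
FD 4: (-1.749,24.749) -> (-4.577,27.577) [heading=135, move]
FD 9: (-4.577,27.577) -> (-10.941,33.941) [heading=135, move]
FD 3: (-10.941,33.941) -> (-13.062,36.062) [heading=135, move]
RT 321: heading 135 -> 174
Final: pos=(-13.062,36.062), heading=174, 1 segment(s) drawn

Answer: 174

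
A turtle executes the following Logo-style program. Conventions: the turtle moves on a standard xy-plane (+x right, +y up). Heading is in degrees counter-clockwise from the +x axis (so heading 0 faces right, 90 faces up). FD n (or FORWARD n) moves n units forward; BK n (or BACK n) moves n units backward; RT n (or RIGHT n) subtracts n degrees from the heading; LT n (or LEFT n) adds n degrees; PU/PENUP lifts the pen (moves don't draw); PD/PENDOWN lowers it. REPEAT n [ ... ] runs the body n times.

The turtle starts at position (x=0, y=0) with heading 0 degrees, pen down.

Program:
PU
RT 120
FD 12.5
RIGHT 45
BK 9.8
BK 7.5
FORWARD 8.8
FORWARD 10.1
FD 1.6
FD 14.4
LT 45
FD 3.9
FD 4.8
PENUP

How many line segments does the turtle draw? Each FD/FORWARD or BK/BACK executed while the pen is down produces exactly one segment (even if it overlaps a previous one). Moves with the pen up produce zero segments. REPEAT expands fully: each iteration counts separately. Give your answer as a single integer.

Answer: 0

Derivation:
Executing turtle program step by step:
Start: pos=(0,0), heading=0, pen down
PU: pen up
RT 120: heading 0 -> 240
FD 12.5: (0,0) -> (-6.25,-10.825) [heading=240, move]
RT 45: heading 240 -> 195
BK 9.8: (-6.25,-10.825) -> (3.216,-8.289) [heading=195, move]
BK 7.5: (3.216,-8.289) -> (10.461,-6.348) [heading=195, move]
FD 8.8: (10.461,-6.348) -> (1.96,-8.625) [heading=195, move]
FD 10.1: (1.96,-8.625) -> (-7.795,-11.239) [heading=195, move]
FD 1.6: (-7.795,-11.239) -> (-9.341,-11.654) [heading=195, move]
FD 14.4: (-9.341,-11.654) -> (-23.25,-15.381) [heading=195, move]
LT 45: heading 195 -> 240
FD 3.9: (-23.25,-15.381) -> (-25.2,-18.758) [heading=240, move]
FD 4.8: (-25.2,-18.758) -> (-27.6,-22.915) [heading=240, move]
PU: pen up
Final: pos=(-27.6,-22.915), heading=240, 0 segment(s) drawn
Segments drawn: 0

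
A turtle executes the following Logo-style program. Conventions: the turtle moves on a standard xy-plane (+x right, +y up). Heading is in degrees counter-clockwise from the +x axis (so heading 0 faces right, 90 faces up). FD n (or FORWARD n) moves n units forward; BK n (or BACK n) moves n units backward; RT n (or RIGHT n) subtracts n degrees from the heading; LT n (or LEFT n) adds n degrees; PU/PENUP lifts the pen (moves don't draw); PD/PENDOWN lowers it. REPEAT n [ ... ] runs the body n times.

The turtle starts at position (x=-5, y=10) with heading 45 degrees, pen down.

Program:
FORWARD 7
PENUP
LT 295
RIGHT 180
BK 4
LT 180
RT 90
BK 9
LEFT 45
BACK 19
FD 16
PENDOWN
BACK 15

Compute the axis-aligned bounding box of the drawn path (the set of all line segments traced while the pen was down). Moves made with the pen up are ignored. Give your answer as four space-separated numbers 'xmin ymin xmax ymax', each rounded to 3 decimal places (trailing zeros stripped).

Answer: -5 10 5.519 38.352

Derivation:
Executing turtle program step by step:
Start: pos=(-5,10), heading=45, pen down
FD 7: (-5,10) -> (-0.05,14.95) [heading=45, draw]
PU: pen up
LT 295: heading 45 -> 340
RT 180: heading 340 -> 160
BK 4: (-0.05,14.95) -> (3.709,13.582) [heading=160, move]
LT 180: heading 160 -> 340
RT 90: heading 340 -> 250
BK 9: (3.709,13.582) -> (6.787,22.039) [heading=250, move]
LT 45: heading 250 -> 295
BK 19: (6.787,22.039) -> (-1.243,39.259) [heading=295, move]
FD 16: (-1.243,39.259) -> (5.519,24.758) [heading=295, move]
PD: pen down
BK 15: (5.519,24.758) -> (-0.82,38.352) [heading=295, draw]
Final: pos=(-0.82,38.352), heading=295, 2 segment(s) drawn

Segment endpoints: x in {-5, -0.82, -0.05, 5.519}, y in {10, 14.95, 24.758, 38.352}
xmin=-5, ymin=10, xmax=5.519, ymax=38.352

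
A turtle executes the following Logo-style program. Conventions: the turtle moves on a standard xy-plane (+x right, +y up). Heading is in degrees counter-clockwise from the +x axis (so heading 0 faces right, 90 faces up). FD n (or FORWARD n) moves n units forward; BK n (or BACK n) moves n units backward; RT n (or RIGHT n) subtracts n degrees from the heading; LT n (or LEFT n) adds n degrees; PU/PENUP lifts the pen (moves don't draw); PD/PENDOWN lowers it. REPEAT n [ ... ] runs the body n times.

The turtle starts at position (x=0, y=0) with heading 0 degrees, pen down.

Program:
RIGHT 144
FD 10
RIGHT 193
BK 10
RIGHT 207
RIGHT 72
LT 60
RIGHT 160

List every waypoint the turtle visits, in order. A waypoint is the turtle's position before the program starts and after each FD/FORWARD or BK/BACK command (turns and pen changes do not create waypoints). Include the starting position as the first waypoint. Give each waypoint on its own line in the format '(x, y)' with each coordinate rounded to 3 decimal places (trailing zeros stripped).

Executing turtle program step by step:
Start: pos=(0,0), heading=0, pen down
RT 144: heading 0 -> 216
FD 10: (0,0) -> (-8.09,-5.878) [heading=216, draw]
RT 193: heading 216 -> 23
BK 10: (-8.09,-5.878) -> (-17.295,-9.785) [heading=23, draw]
RT 207: heading 23 -> 176
RT 72: heading 176 -> 104
LT 60: heading 104 -> 164
RT 160: heading 164 -> 4
Final: pos=(-17.295,-9.785), heading=4, 2 segment(s) drawn
Waypoints (3 total):
(0, 0)
(-8.09, -5.878)
(-17.295, -9.785)

Answer: (0, 0)
(-8.09, -5.878)
(-17.295, -9.785)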